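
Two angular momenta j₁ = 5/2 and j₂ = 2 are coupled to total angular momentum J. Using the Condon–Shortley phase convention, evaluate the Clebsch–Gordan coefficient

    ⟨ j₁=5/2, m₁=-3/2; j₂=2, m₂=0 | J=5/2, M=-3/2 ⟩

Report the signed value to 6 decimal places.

√[6·2!3!2!/8! · 1!4!2!2!1!4!] = √(288/35)
  +(−1)^1/∏(1,1,3,1,0,1)! = -1/6  (running -1/6)
  +(−1)^2/∏(2,0,2,0,1,2)! = 1/8  (running -1/24)
⟨..|..⟩ = √(288/35)·(-1/24) = -0.119523

-0.119523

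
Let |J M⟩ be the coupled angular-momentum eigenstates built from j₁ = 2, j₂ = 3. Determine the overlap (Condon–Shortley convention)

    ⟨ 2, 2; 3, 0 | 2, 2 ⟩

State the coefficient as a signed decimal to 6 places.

j₁+j₂−J=3  J+j₁−j₂=1  J−j₁+j₂=3  j₁+j₂+J+1=8
(j₁±m₁, j₂±m₂, J±M) = (4,0,3,3,4,0)
P² = 648/7
sum k=0..0:
  [0] +1/36 = 1/36
S = 1/36
C² = P²·S² = 1/14 ; C = +0.267261

+0.267261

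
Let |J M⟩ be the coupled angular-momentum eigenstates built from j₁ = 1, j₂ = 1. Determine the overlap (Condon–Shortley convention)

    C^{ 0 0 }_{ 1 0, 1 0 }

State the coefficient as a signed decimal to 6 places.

j₁+j₂−J=2  J+j₁−j₂=0  J−j₁+j₂=0  j₁+j₂+J+1=3
(j₁±m₁, j₂±m₂, J±M) = (1,1,1,1,0,0)
P² = 1/3
sum k=1..1:
  [1] −1/1 = -1
S = -1
C² = P²·S² = 1/3 ; C = -0.577350

−√(1/3) ≈ -0.577350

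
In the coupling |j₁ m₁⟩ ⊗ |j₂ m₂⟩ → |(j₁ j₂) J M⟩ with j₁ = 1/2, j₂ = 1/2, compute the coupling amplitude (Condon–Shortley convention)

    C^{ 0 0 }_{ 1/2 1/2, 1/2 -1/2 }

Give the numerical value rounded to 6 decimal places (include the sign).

√[1·1!0!0!/2! · 1!0!0!1!0!0!] = √(1/2)
  +(−1)^0/∏(0,1,0,0,0,0)! = 1  (running 1)
⟨..|..⟩ = √(1/2)·(1) = +0.707107

+0.707107  (= +√(1/2))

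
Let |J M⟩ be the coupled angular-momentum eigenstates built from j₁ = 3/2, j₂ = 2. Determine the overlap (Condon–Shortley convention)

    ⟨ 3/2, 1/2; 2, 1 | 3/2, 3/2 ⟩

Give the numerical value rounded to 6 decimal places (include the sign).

√[4·2!1!2!/6! · 2!1!3!1!3!0!] = √(8/5)
  +(−1)^1/∏(1,1,0,2,1,0)! = -1/2  (running -1/2)
⟨..|..⟩ = √(8/5)·(-1/2) = -0.632456

−√(2/5) ≈ -0.632456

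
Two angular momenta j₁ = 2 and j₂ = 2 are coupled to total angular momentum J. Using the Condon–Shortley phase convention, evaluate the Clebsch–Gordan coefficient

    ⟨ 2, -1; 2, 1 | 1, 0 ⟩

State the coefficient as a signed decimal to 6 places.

+0.316228  (= +√(1/10))

√[3·3!1!1!/6! · 1!3!3!1!1!1!] = √(9/10)
  +(−1)^2/∏(2,1,1,1,0,0)! = 1/2  (running 1/2)
  +(−1)^3/∏(3,0,0,0,1,1)! = -1/6  (running 1/3)
⟨..|..⟩ = √(9/10)·(1/3) = +0.316228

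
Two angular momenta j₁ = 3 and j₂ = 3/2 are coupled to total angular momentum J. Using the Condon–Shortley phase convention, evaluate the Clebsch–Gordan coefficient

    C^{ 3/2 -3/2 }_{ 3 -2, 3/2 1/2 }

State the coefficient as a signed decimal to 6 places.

+0.534522

triangle: 3!·3!·0!/7! = 36/5040
(j±m)!: 1!·5!·2!·1!·0!·3! = 1440
prefactor² = (2J+1)·Δ·N² = 288/7
  k=2: +1/(2!·1!·3!·0!·0!·0!) = 1/12
Σ = 1/12  ⇒  CG² = 288/7·1/12² = 2/7
CG = +√(2/7) = +0.534522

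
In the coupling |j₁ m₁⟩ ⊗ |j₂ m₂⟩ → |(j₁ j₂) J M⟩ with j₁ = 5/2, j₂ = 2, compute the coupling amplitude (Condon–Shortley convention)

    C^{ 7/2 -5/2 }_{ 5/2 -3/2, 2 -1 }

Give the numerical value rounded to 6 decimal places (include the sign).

triangle: 1!*4!*3!/9! = 144/362880
(j±m)!: 1!*4!*1!*3!*1!*6! = 103680
prefactor² = (2J+1)*Δ*N² = 2304/7
  k=0: +1/(0!*1!*4!*1!*0!*2!) = 1/48
  k=1: −1/(1!*0!*3!*0!*1!*3!) = -1/36
Σ = -1/144  ⇒  CG² = 2304/7*(-1/144)² = 1/63
CG = −√(1/63) = -0.125988

−√(1/63) = -0.125988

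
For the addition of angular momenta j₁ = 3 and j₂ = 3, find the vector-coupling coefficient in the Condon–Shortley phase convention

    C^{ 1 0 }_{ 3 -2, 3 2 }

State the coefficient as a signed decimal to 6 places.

+0.377964  (= +√(1/7))

triangle: 5!×1!×1!/8! = 120/40320
(j±m)!: 1!×5!×5!×1!×1!×1! = 14400
prefactor² = (2J+1)×Δ×N² = 900/7
  k=4: +1/(4!×1!×1!×1!×0!×0!) = 1/24
  k=5: −1/(5!×0!×0!×0!×1!×1!) = -1/120
Σ = 1/30  ⇒  CG² = 900/7×1/30² = 1/7
CG = +√(1/7) = +0.377964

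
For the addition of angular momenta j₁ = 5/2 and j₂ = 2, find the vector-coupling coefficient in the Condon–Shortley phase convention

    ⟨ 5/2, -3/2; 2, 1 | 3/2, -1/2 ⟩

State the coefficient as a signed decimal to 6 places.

√[4·3!2!1!/7! · 1!4!3!1!1!2!] = √(96/35)
  +(−1)^2/∏(2,1,2,1,0,0)! = 1/4  (running 1/4)
  +(−1)^3/∏(3,0,1,0,1,1)! = -1/6  (running 1/12)
⟨..|..⟩ = √(96/35)·(1/12) = +0.138013

+√(2/105) = +0.138013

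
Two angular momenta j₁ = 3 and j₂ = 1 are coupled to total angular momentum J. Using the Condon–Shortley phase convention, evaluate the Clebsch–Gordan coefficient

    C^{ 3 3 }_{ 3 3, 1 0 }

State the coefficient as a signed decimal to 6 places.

√[7·1!5!1!/8! · 6!0!1!1!6!0!] = √(10800)
  +(−1)^0/∏(0,1,0,1,5,0)! = 1/120  (running 1/120)
⟨..|..⟩ = √(10800)·(1/120) = +0.866025

+0.866025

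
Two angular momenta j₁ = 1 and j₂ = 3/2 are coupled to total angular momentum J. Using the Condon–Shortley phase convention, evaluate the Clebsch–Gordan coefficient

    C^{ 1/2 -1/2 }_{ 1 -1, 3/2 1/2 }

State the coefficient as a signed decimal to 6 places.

+0.408248  (= +√(1/6))

triangle: 2!*0!*1!/4! = 2/24
(j±m)!: 0!*2!*2!*1!*0!*1! = 4
prefactor² = (2J+1)*Δ*N² = 2/3
  k=2: +1/(2!*0!*0!*0!*0!*1!) = 1/2
Σ = 1/2  ⇒  CG² = 2/3*1/2² = 1/6
CG = +√(1/6) = +0.408248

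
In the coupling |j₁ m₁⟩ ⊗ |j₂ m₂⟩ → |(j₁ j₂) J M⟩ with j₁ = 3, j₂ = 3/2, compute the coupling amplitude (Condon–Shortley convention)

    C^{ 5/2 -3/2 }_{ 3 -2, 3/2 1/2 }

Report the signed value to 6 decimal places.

+√(1/14) = +0.267261

√[6·2!4!1!/8! · 1!5!2!1!1!4!] = √(288/7)
  +(−1)^1/∏(1,1,4,1,0,0)! = -1/24  (running -1/24)
  +(−1)^2/∏(2,0,3,0,1,1)! = 1/12  (running 1/24)
⟨..|..⟩ = √(288/7)·(1/24) = +0.267261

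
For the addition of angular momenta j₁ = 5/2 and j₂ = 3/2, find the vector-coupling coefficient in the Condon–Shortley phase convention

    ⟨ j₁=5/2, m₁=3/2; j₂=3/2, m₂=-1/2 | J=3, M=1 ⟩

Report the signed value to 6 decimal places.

+0.639010  (= +√(49/120))

√[7·1!4!2!/8! · 4!1!1!2!4!2!] = √(96/5)
  +(−1)^0/∏(0,1,1,1,3,1)! = 1/6  (running 1/6)
  +(−1)^1/∏(1,0,0,0,4,2)! = -1/48  (running 7/48)
⟨..|..⟩ = √(96/5)·(7/48) = +0.639010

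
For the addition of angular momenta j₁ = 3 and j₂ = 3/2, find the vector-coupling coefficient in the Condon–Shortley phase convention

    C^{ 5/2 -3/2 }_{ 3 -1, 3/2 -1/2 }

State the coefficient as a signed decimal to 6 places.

j₁+j₂−J=2  J+j₁−j₂=4  J−j₁+j₂=1  j₁+j₂+J+1=8
(j₁±m₁, j₂±m₂, J±M) = (2,4,1,2,1,4)
P² = 576/35
sum k=0..1:
  [0] +1/48 = 1/48
  [1] −1/6 = -1/6
S = -7/48
C² = P²·S² = 7/20 ; C = -0.591608

-0.591608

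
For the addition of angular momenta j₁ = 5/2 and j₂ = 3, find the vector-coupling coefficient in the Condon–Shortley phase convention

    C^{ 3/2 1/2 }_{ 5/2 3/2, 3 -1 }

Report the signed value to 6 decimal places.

triangle: 4!*1!*2!/8! = 48/40320
(j±m)!: 4!*1!*2!*4!*2!*1! = 2304
prefactor² = (2J+1)*Δ*N² = 384/35
  k=0: +1/(0!*4!*1!*2!*0!*0!) = 1/48
  k=1: −1/(1!*3!*0!*1!*1!*1!) = -1/6
Σ = -7/48  ⇒  CG² = 384/35*(-7/48)² = 7/30
CG = −√(7/30) = -0.483046

−√(7/30) = -0.483046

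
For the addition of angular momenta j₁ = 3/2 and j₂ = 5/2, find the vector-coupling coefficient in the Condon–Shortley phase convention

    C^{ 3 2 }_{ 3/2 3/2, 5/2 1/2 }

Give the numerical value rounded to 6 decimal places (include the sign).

j₁+j₂−J=1  J+j₁−j₂=2  J−j₁+j₂=4  j₁+j₂+J+1=8
(j₁±m₁, j₂±m₂, J±M) = (3,0,3,2,5,1)
P² = 72
sum k=0..0:
  [0] +1/12 = 1/12
S = 1/12
C² = P²·S² = 1/2 ; C = +0.707107

+0.707107  (= +√(1/2))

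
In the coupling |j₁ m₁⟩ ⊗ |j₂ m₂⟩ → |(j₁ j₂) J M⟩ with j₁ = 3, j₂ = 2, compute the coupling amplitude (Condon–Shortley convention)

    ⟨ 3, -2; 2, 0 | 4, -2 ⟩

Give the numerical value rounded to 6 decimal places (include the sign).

√[9·1!5!3!/10! · 1!5!2!2!2!6!] = √(8640/7)
  +(−1)^0/∏(0,1,5,2,0,1)! = 1/240  (running 1/240)
  +(−1)^1/∏(1,0,4,1,1,2)! = -1/48  (running -1/60)
⟨..|..⟩ = √(8640/7)·(-1/60) = -0.585540

−√(12/35) ≈ -0.585540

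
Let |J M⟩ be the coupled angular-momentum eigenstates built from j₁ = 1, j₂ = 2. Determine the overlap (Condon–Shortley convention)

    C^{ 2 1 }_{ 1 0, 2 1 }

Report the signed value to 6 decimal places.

-0.408248  (= −√(1/6))

√[5·1!1!3!/6! · 1!1!3!1!3!1!] = √(3/2)
  +(−1)^0/∏(0,1,1,3,0,0)! = 1/6  (running 1/6)
  +(−1)^1/∏(1,0,0,2,1,1)! = -1/2  (running -1/3)
⟨..|..⟩ = √(3/2)·(-1/3) = -0.408248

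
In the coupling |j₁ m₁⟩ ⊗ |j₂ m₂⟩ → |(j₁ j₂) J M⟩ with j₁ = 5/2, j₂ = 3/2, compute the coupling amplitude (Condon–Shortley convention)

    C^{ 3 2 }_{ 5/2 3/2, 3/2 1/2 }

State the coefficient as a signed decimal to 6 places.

+0.288675

triangle: 1!×4!×2!/8! = 48/40320
(j±m)!: 4!×1!×2!×1!×5!×1! = 5760
prefactor² = (2J+1)×Δ×N² = 48
  k=0: +1/(0!×1!×1!×2!×3!×0!) = 1/12
  k=1: −1/(1!×0!×0!×1!×4!×1!) = -1/24
Σ = 1/24  ⇒  CG² = 48×1/24² = 1/12
CG = +√(1/12) = +0.288675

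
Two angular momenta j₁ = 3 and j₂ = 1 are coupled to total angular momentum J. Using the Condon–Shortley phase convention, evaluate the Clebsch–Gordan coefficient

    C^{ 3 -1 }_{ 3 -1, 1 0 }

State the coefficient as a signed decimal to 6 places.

√[7·1!5!1!/8! · 2!4!1!1!2!4!] = √(48)
  +(−1)^0/∏(0,1,4,1,1,0)! = 1/24  (running 1/24)
  +(−1)^1/∏(1,0,3,0,2,1)! = -1/12  (running -1/24)
⟨..|..⟩ = √(48)·(-1/24) = -0.288675

-0.288675  (= −√(1/12))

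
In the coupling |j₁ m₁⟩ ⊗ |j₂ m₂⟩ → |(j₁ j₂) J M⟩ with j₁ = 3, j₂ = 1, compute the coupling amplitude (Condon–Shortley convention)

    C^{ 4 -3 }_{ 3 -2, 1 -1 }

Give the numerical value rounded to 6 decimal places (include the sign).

√[9·0!6!2!/9! · 1!5!0!2!1!7!] = √(43200)
  +(−1)^0/∏(0,0,5,0,1,2)! = 1/240  (running 1/240)
⟨..|..⟩ = √(43200)·(1/240) = +0.866025

+0.866025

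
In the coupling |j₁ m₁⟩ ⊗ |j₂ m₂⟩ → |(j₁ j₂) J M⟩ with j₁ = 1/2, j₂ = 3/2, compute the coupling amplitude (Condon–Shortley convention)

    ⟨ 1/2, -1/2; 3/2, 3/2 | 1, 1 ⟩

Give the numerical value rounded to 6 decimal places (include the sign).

√[3·1!0!2!/4! · 0!1!3!0!2!0!] = √(3)
  +(−1)^1/∏(1,0,0,2,0,0)! = -1/2  (running -1/2)
⟨..|..⟩ = √(3)·(-1/2) = -0.866025

−√(3/4) ≈ -0.866025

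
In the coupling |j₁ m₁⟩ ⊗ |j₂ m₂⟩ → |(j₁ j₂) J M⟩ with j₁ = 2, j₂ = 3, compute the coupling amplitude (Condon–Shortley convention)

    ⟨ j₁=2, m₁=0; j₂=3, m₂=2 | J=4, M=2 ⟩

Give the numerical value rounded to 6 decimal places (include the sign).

−√(12/35) = -0.585540

√[9·1!3!5!/10! · 2!2!5!1!6!2!] = √(8640/7)
  +(−1)^0/∏(0,1,2,5,1,0)! = 1/240  (running 1/240)
  +(−1)^1/∏(1,0,1,4,2,1)! = -1/48  (running -1/60)
⟨..|..⟩ = √(8640/7)·(-1/60) = -0.585540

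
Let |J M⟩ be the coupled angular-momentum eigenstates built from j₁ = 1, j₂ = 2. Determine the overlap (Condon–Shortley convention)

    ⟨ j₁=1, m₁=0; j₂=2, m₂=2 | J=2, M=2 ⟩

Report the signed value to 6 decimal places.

triangle: 1!×1!×3!/6! = 6/720
(j±m)!: 1!×1!×4!×0!×4!×0! = 576
prefactor² = (2J+1)×Δ×N² = 24
  k=1: −1/(1!×0!×0!×3!×1!×0!) = -1/6
Σ = -1/6  ⇒  CG² = 24×(-1/6)² = 2/3
CG = −√(2/3) = -0.816497

−√(2/3) = -0.816497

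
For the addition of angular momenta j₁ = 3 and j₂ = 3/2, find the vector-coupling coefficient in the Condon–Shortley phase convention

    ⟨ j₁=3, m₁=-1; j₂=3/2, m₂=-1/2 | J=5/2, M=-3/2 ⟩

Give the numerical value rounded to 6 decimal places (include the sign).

-0.591608  (= −√(7/20))

triangle: 2!*4!*1!/8! = 48/40320
(j±m)!: 2!*4!*1!*2!*1!*4! = 2304
prefactor² = (2J+1)*Δ*N² = 576/35
  k=0: +1/(0!*2!*4!*1!*0!*0!) = 1/48
  k=1: −1/(1!*1!*3!*0!*1!*1!) = -1/6
Σ = -7/48  ⇒  CG² = 576/35*(-7/48)² = 7/20
CG = −√(7/20) = -0.591608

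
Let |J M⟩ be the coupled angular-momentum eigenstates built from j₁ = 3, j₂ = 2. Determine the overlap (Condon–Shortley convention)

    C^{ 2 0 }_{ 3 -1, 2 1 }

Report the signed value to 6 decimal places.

+0.377964  (= +√(1/7))

j₁+j₂−J=3  J+j₁−j₂=3  J−j₁+j₂=1  j₁+j₂+J+1=8
(j₁±m₁, j₂±m₂, J±M) = (2,4,3,1,2,2)
P² = 36/7
sum k=2..3:
  [2] +1/4 = 1/4
  [3] −1/12 = -1/12
S = 1/6
C² = P²·S² = 1/7 ; C = +0.377964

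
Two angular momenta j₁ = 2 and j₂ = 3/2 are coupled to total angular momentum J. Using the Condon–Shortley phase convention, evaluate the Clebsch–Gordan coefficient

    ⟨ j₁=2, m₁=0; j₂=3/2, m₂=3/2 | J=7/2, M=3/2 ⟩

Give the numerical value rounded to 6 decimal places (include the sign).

j₁+j₂−J=0  J+j₁−j₂=4  J−j₁+j₂=3  j₁+j₂+J+1=8
(j₁±m₁, j₂±m₂, J±M) = (2,2,3,0,5,2)
P² = 1152/7
sum k=0..0:
  [0] +1/24 = 1/24
S = 1/24
C² = P²·S² = 2/7 ; C = +0.534522

+0.534522  (= +√(2/7))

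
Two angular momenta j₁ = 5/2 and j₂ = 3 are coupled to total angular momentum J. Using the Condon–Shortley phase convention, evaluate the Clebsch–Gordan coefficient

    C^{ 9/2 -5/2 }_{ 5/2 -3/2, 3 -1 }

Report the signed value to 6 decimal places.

triangle: 1!*4!*5!/11! = 2880/39916800
(j±m)!: 1!*4!*2!*4!*2!*7! = 11612160
prefactor² = (2J+1)*Δ*N² = 92160/11
  k=0: +1/(0!*1!*4!*2!*0!*3!) = 1/288
  k=1: −1/(1!*0!*3!*1!*1!*4!) = -1/144
Σ = -1/288  ⇒  CG² = 92160/11*(-1/288)² = 10/99
CG = −√(10/99) = -0.317821

−√(10/99) ≈ -0.317821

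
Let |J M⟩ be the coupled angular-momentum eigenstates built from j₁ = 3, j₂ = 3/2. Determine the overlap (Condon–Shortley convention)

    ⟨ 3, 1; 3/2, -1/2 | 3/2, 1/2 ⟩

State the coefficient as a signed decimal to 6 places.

−√(12/35) = -0.585540

√[4·3!3!0!/7! · 4!2!1!2!2!1!] = √(192/35)
  +(−1)^1/∏(1,2,1,0,2,0)! = -1/4  (running -1/4)
⟨..|..⟩ = √(192/35)·(-1/4) = -0.585540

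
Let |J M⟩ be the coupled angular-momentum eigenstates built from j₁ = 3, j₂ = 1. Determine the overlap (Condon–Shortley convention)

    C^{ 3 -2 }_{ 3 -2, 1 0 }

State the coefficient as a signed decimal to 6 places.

-0.577350  (= −√(1/3))

triangle: 1!×5!×1!/8! = 120/40320
(j±m)!: 1!×5!×1!×1!×1!×5! = 14400
prefactor² = (2J+1)×Δ×N² = 300
  k=0: +1/(0!×1!×5!×1!×0!×0!) = 1/120
  k=1: −1/(1!×0!×4!×0!×1!×1!) = -1/24
Σ = -1/30  ⇒  CG² = 300×(-1/30)² = 1/3
CG = −√(1/3) = -0.577350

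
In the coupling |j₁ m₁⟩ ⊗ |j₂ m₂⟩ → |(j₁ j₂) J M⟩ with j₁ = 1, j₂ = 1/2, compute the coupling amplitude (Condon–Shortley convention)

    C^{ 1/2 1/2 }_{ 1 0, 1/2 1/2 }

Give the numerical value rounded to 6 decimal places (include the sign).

−√(1/3) = -0.577350

√[2·1!1!0!/3! · 1!1!1!0!1!0!] = √(1/3)
  +(−1)^1/∏(1,0,0,0,1,0)! = -1  (running -1)
⟨..|..⟩ = √(1/3)·(-1) = -0.577350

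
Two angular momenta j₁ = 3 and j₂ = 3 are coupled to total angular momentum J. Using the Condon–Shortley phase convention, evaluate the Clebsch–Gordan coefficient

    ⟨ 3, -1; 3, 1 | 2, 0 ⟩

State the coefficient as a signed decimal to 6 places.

√[5·4!2!2!/9! · 2!4!4!2!2!2!] = √(256/21)
  +(−1)^2/∏(2,2,2,2,0,0)! = 1/16  (running 1/16)
  +(−1)^3/∏(3,1,1,1,1,1)! = -1/6  (running -5/48)
  +(−1)^4/∏(4,0,0,0,2,2)! = 1/96  (running -3/32)
⟨..|..⟩ = √(256/21)·(-3/32) = -0.327327

−√(3/28) ≈ -0.327327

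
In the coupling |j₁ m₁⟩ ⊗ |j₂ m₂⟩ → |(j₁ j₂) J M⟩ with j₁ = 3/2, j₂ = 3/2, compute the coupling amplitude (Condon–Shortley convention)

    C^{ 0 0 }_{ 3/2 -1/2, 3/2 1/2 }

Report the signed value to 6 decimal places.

√[1·3!0!0!/4! · 1!2!2!1!0!0!] = √(1)
  +(−1)^2/∏(2,1,0,0,0,0)! = 1/2  (running 1/2)
⟨..|..⟩ = √(1)·(1/2) = +0.500000

+0.500000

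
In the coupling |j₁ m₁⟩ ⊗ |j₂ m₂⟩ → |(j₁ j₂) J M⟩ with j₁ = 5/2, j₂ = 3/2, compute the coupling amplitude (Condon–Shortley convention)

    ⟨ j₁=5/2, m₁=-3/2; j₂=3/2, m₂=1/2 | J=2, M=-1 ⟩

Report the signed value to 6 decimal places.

+0.154303

j₁+j₂−J=2  J+j₁−j₂=3  J−j₁+j₂=1  j₁+j₂+J+1=7
(j₁±m₁, j₂±m₂, J±M) = (1,4,2,1,1,3)
P² = 24/7
sum k=1..2:
  [1] −1/6 = -1/6
  [2] +1/4 = 1/4
S = 1/12
C² = P²·S² = 1/42 ; C = +0.154303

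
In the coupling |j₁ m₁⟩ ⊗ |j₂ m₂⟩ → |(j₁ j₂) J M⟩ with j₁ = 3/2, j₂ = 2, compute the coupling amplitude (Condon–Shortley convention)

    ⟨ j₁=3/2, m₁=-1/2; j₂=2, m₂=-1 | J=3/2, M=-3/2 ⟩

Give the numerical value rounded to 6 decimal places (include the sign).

triangle: 2!×1!×2!/6! = 4/720
(j±m)!: 1!×2!×1!×3!×0!×3! = 72
prefactor² = (2J+1)×Δ×N² = 8/5
  k=1: −1/(1!×1!×1!×0!×0!×2!) = -1/2
Σ = -1/2  ⇒  CG² = 8/5×(-1/2)² = 2/5
CG = −√(2/5) = -0.632456

-0.632456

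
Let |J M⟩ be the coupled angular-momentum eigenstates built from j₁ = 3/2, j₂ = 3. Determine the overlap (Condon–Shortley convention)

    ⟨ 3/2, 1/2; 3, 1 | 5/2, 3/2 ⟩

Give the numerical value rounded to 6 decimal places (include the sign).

√[6·2!1!4!/8! · 2!1!4!2!4!1!] = √(576/35)
  +(−1)^0/∏(0,2,1,4,0,0)! = 1/48  (running 1/48)
  +(−1)^1/∏(1,1,0,3,1,1)! = -1/6  (running -7/48)
⟨..|..⟩ = √(576/35)·(-7/48) = -0.591608

−√(7/20) ≈ -0.591608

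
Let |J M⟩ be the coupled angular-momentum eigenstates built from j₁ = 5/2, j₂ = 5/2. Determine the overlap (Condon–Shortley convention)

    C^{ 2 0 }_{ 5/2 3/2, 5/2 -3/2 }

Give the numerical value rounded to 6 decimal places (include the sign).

j₁+j₂−J=3  J+j₁−j₂=2  J−j₁+j₂=2  j₁+j₂+J+1=8
(j₁±m₁, j₂±m₂, J±M) = (4,1,1,4,2,2)
P² = 48/7
sum k=0..1:
  [0] +1/6 = 1/6
  [1] −1/8 = -1/8
S = 1/24
C² = P²·S² = 1/84 ; C = +0.109109

+√(1/84) ≈ +0.109109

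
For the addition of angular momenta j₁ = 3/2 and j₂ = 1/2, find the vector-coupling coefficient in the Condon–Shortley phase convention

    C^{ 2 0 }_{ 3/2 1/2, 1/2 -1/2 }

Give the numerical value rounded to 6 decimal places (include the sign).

√[5·0!3!1!/5! · 2!1!0!1!2!2!] = √(2)
  +(−1)^0/∏(0,0,1,0,2,1)! = 1/2  (running 1/2)
⟨..|..⟩ = √(2)·(1/2) = +0.707107

+√(1/2) ≈ +0.707107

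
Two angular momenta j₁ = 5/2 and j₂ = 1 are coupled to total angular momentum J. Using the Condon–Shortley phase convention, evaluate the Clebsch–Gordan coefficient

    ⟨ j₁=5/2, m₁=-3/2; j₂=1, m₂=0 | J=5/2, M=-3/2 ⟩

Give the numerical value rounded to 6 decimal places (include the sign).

−√(9/35) = -0.507093

triangle: 1!·4!·1!/7! = 24/5040
(j±m)!: 1!·4!·1!·1!·1!·4! = 576
prefactor² = (2J+1)·Δ·N² = 576/35
  k=0: +1/(0!·1!·4!·1!·0!·0!) = 1/24
  k=1: −1/(1!·0!·3!·0!·1!·1!) = -1/6
Σ = -1/8  ⇒  CG² = 576/35·(-1/8)² = 9/35
CG = −√(9/35) = -0.507093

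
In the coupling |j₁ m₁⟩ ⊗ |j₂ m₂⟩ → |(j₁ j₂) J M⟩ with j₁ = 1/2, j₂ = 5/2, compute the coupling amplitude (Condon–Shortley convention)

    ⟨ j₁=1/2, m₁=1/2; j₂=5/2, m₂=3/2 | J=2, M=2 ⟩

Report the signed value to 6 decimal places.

+0.408248  (= +√(1/6))

√[5·1!0!4!/6! · 1!0!4!1!4!0!] = √(96)
  +(−1)^0/∏(0,1,0,4,0,0)! = 1/24  (running 1/24)
⟨..|..⟩ = √(96)·(1/24) = +0.408248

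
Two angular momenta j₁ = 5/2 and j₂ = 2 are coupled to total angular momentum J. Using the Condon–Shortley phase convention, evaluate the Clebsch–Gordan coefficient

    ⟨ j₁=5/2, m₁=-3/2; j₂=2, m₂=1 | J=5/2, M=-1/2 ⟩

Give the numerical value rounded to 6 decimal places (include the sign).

+√(6/35) = +0.414039

triangle: 2!×3!×2!/8! = 24/40320
(j±m)!: 1!×4!×3!×1!×2!×3! = 1728
prefactor² = (2J+1)×Δ×N² = 216/35
  k=1: −1/(1!×1!×3!×2!×0!×0!) = -1/12
  k=2: +1/(2!×0!×2!×1!×1!×1!) = 1/4
Σ = 1/6  ⇒  CG² = 216/35×1/6² = 6/35
CG = +√(6/35) = +0.414039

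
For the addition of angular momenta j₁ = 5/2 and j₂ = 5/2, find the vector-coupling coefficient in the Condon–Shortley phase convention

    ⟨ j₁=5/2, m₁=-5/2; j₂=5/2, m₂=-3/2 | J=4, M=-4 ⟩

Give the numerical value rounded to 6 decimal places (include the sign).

√[9·1!4!4!/10! · 0!5!1!4!0!8!] = √(165888)
  +(−1)^1/∏(1,0,4,0,0,4)! = -1/576  (running -1/576)
⟨..|..⟩ = √(165888)·(-1/576) = -0.707107

-0.707107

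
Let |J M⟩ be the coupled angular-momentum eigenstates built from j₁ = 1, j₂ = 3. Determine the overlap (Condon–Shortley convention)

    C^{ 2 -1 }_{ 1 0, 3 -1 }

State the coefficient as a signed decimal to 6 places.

triangle: 2!×0!×4!/7! = 48/5040
(j±m)!: 1!×1!×2!×4!×1!×3! = 288
prefactor² = (2J+1)×Δ×N² = 96/7
  k=1: −1/(1!×1!×0!×1!×0!×3!) = -1/6
Σ = -1/6  ⇒  CG² = 96/7×(-1/6)² = 8/21
CG = −√(8/21) = -0.617213

−√(8/21) = -0.617213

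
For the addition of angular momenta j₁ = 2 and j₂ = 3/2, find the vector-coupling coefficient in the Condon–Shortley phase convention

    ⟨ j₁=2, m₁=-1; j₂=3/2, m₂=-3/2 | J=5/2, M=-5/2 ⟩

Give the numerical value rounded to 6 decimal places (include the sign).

triangle: 1!*3!*2!/7! = 12/5040
(j±m)!: 1!*3!*0!*3!*0!*5! = 4320
prefactor² = (2J+1)*Δ*N² = 432/7
  k=0: +1/(0!*1!*3!*0!*0!*2!) = 1/12
Σ = 1/12  ⇒  CG² = 432/7*1/12² = 3/7
CG = +√(3/7) = +0.654654

+√(3/7) ≈ +0.654654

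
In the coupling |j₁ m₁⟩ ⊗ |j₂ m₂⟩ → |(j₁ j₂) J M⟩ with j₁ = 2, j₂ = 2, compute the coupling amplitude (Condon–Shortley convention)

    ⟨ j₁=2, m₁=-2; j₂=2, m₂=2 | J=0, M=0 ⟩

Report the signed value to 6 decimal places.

+0.447214  (= +√(1/5))

j₁+j₂−J=4  J+j₁−j₂=0  J−j₁+j₂=0  j₁+j₂+J+1=5
(j₁±m₁, j₂±m₂, J±M) = (0,4,4,0,0,0)
P² = 576/5
sum k=4..4:
  [4] +1/24 = 1/24
S = 1/24
C² = P²·S² = 1/5 ; C = +0.447214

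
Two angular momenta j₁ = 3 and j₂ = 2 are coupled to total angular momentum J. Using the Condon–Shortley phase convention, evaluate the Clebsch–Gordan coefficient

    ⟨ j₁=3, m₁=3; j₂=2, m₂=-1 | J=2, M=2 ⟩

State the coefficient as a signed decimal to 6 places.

+√(5/14) ≈ +0.597614

triangle: 3!·3!·1!/8! = 36/40320
(j±m)!: 6!·0!·1!·3!·4!·0! = 103680
prefactor² = (2J+1)·Δ·N² = 3240/7
  k=0: +1/(0!·3!·0!·1!·3!·0!) = 1/36
Σ = 1/36  ⇒  CG² = 3240/7·1/36² = 5/14
CG = +√(5/14) = +0.597614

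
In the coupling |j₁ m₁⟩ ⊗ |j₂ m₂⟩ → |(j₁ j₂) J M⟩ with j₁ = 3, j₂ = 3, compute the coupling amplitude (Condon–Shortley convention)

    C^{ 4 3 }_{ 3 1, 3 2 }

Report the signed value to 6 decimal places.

-0.301511  (= −√(1/11))

j₁+j₂−J=2  J+j₁−j₂=4  J−j₁+j₂=4  j₁+j₂+J+1=11
(j₁±m₁, j₂±m₂, J±M) = (4,2,5,1,7,1)
P² = 82944/11
sum k=1..2:
  [1] −1/144 = -1/144
  [2] +1/288 = 1/288
S = -1/288
C² = P²·S² = 1/11 ; C = -0.301511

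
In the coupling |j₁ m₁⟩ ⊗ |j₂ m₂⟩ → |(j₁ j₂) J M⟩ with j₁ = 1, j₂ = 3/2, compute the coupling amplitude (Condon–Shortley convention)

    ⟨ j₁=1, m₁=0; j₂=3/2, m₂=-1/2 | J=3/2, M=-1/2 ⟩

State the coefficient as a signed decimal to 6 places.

√[4·1!1!2!/5! · 1!1!1!2!1!2!] = √(4/15)
  +(−1)^0/∏(0,1,1,1,0,1)! = 1  (running 1)
  +(−1)^1/∏(1,0,0,0,1,2)! = -1/2  (running 1/2)
⟨..|..⟩ = √(4/15)·(1/2) = +0.258199

+√(1/15) = +0.258199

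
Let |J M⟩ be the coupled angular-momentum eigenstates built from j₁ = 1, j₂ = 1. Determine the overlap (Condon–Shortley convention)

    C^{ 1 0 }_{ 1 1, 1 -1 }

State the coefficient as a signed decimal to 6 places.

+0.707107  (= +√(1/2))

triangle: 1!*1!*1!/4! = 1/24
(j±m)!: 2!*0!*0!*2!*1!*1! = 4
prefactor² = (2J+1)*Δ*N² = 1/2
  k=0: +1/(0!*1!*0!*0!*1!*1!) = 1
Σ = 1  ⇒  CG² = 1/2*1² = 1/2
CG = +√(1/2) = +0.707107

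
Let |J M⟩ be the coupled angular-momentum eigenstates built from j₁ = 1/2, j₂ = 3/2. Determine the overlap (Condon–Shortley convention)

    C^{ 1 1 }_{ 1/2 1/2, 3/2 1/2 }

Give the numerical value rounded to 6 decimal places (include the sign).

j₁+j₂−J=1  J+j₁−j₂=0  J−j₁+j₂=2  j₁+j₂+J+1=4
(j₁±m₁, j₂±m₂, J±M) = (1,0,2,1,2,0)
P² = 1
sum k=0..0:
  [0] +1/2 = 1/2
S = 1/2
C² = P²·S² = 1/4 ; C = +0.500000

+√(1/4) ≈ +0.500000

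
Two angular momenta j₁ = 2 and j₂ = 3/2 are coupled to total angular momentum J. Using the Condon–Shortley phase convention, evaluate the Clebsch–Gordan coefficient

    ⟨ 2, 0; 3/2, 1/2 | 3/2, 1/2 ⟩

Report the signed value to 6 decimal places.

j₁+j₂−J=2  J+j₁−j₂=2  J−j₁+j₂=1  j₁+j₂+J+1=6
(j₁±m₁, j₂±m₂, J±M) = (2,2,2,1,2,1)
P² = 16/45
sum k=1..2:
  [1] −1/1 = -1
  [2] +1/4 = 1/4
S = -3/4
C² = P²·S² = 1/5 ; C = -0.447214

−√(1/5) = -0.447214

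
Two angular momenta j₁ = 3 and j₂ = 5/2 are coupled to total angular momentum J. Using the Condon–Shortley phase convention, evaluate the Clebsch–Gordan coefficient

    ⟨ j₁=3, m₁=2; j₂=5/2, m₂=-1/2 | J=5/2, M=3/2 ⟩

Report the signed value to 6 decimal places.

−√(1/14) ≈ -0.267261

√[6·3!3!2!/9! · 5!1!2!3!4!1!] = √(288/7)
  +(−1)^0/∏(0,3,1,2,2,0)! = 1/24  (running 1/24)
  +(−1)^1/∏(1,2,0,1,3,1)! = -1/12  (running -1/24)
⟨..|..⟩ = √(288/7)·(-1/24) = -0.267261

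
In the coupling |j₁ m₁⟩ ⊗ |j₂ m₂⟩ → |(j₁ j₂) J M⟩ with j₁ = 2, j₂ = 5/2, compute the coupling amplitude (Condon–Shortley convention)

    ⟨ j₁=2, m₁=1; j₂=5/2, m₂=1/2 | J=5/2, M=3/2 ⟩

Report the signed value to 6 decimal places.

-0.414039  (= −√(6/35))

triangle: 2!×2!×3!/8! = 24/40320
(j±m)!: 3!×1!×3!×2!×4!×1! = 1728
prefactor² = (2J+1)×Δ×N² = 216/35
  k=0: +1/(0!×2!×1!×3!×1!×0!) = 1/12
  k=1: −1/(1!×1!×0!×2!×2!×1!) = -1/4
Σ = -1/6  ⇒  CG² = 216/35×(-1/6)² = 6/35
CG = −√(6/35) = -0.414039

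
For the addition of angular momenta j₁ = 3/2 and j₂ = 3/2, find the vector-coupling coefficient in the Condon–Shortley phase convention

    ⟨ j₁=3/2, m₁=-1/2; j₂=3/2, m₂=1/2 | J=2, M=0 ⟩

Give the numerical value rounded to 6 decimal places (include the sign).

-0.500000  (= −√(1/4))

√[5·1!2!2!/6! · 1!2!2!1!2!2!] = √(4/9)
  +(−1)^0/∏(0,1,2,2,0,0)! = 1/4  (running 1/4)
  +(−1)^1/∏(1,0,1,1,1,1)! = -1  (running -3/4)
⟨..|..⟩ = √(4/9)·(-3/4) = -0.500000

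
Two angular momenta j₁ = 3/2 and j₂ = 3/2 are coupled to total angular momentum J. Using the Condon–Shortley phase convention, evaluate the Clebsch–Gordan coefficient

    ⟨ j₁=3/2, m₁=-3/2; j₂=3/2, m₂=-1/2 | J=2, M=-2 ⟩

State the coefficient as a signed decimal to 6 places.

-0.707107

√[5·1!2!2!/6! · 0!3!1!2!0!4!] = √(8)
  +(−1)^1/∏(1,0,2,0,0,2)! = -1/4  (running -1/4)
⟨..|..⟩ = √(8)·(-1/4) = -0.707107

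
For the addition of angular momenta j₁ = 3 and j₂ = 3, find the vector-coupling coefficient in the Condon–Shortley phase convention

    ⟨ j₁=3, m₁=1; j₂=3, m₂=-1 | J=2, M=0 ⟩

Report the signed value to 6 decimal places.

j₁+j₂−J=4  J+j₁−j₂=2  J−j₁+j₂=2  j₁+j₂+J+1=9
(j₁±m₁, j₂±m₂, J±M) = (4,2,2,4,2,2)
P² = 256/21
sum k=0..2:
  [0] +1/96 = 1/96
  [1] −1/6 = -1/6
  [2] +1/16 = 1/16
S = -3/32
C² = P²·S² = 3/28 ; C = -0.327327

−√(3/28) = -0.327327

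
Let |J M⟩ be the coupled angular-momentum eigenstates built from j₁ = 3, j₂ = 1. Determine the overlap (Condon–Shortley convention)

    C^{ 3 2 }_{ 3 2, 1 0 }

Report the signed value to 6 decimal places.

triangle: 1!·5!·1!/8! = 120/40320
(j±m)!: 5!·1!·1!·1!·5!·1! = 14400
prefactor² = (2J+1)·Δ·N² = 300
  k=0: +1/(0!·1!·1!·1!·4!·0!) = 1/24
  k=1: −1/(1!·0!·0!·0!·5!·1!) = -1/120
Σ = 1/30  ⇒  CG² = 300·1/30² = 1/3
CG = +√(1/3) = +0.577350

+√(1/3) = +0.577350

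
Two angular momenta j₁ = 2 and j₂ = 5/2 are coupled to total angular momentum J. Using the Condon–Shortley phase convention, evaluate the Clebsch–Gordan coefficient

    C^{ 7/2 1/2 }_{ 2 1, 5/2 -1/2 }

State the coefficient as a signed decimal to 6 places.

triangle: 1!·3!·4!/9! = 144/362880
(j±m)!: 3!·1!·2!·3!·4!·3! = 10368
prefactor² = (2J+1)·Δ·N² = 1152/35
  k=0: +1/(0!·1!·1!·2!·2!·2!) = 1/8
  k=1: −1/(1!·0!·0!·1!·3!·3!) = -1/36
Σ = 7/72  ⇒  CG² = 1152/35·7/72² = 14/45
CG = +√(14/45) = +0.557773

+0.557773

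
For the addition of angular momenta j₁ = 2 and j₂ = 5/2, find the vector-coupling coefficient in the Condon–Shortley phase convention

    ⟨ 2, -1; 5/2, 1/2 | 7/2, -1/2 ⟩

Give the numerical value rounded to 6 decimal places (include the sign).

triangle: 1!·3!·4!/9! = 144/362880
(j±m)!: 1!·3!·3!·2!·3!·4! = 10368
prefactor² = (2J+1)·Δ·N² = 1152/35
  k=0: +1/(0!·1!·3!·3!·0!·1!) = 1/36
  k=1: −1/(1!·0!·2!·2!·1!·2!) = -1/8
Σ = -7/72  ⇒  CG² = 1152/35·(-7/72)² = 14/45
CG = −√(14/45) = -0.557773

-0.557773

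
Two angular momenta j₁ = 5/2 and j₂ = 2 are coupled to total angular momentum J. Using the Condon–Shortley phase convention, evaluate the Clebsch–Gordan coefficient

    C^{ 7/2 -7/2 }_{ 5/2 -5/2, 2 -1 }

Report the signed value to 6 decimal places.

triangle: 1!×4!×3!/9! = 144/362880
(j±m)!: 0!×5!×1!×3!×0!×7! = 3628800
prefactor² = (2J+1)×Δ×N² = 11520
  k=1: −1/(1!×0!×4!×0!×0!×3!) = -1/144
Σ = -1/144  ⇒  CG² = 11520×(-1/144)² = 5/9
CG = −√(5/9) = -0.745356

-0.745356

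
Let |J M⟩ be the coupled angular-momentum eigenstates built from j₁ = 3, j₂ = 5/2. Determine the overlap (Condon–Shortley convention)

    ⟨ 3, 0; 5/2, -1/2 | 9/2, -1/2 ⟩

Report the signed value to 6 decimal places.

+√(10/231) ≈ +0.208063

√[10·1!5!4!/11! · 3!3!2!3!4!5!] = √(69120/77)
  +(−1)^0/∏(0,1,3,2,2,2)! = 1/48  (running 1/48)
  +(−1)^1/∏(1,0,2,1,3,3)! = -1/72  (running 1/144)
⟨..|..⟩ = √(69120/77)·(1/144) = +0.208063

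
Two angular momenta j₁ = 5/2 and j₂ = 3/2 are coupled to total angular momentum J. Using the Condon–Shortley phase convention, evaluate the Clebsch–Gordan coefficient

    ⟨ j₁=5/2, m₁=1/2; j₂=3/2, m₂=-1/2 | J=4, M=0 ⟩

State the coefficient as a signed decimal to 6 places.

√[9·0!5!3!/9! · 3!2!1!2!4!4!] = √(1728/7)
  +(−1)^0/∏(0,0,2,1,3,2)! = 1/24  (running 1/24)
⟨..|..⟩ = √(1728/7)·(1/24) = +0.654654

+√(3/7) ≈ +0.654654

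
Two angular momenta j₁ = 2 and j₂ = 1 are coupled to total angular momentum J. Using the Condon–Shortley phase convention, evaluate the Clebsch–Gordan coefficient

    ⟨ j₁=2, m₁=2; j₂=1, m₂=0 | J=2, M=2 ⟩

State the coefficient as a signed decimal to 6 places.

+√(2/3) = +0.816497

j₁+j₂−J=1  J+j₁−j₂=3  J−j₁+j₂=1  j₁+j₂+J+1=6
(j₁±m₁, j₂±m₂, J±M) = (4,0,1,1,4,0)
P² = 24
sum k=0..0:
  [0] +1/6 = 1/6
S = 1/6
C² = P²·S² = 2/3 ; C = +0.816497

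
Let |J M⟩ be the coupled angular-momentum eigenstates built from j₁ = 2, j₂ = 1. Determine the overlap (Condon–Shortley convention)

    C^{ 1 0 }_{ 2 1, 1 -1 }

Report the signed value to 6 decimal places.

+√(3/10) ≈ +0.547723

√[3·2!2!0!/5! · 3!1!0!2!1!1!] = √(6/5)
  +(−1)^0/∏(0,2,1,0,1,0)! = 1/2  (running 1/2)
⟨..|..⟩ = √(6/5)·(1/2) = +0.547723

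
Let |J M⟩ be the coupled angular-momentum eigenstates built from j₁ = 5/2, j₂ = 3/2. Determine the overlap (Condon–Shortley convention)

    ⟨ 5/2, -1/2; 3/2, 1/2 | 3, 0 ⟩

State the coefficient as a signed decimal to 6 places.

-0.447214  (= −√(1/5))

triangle: 1!×4!×2!/8! = 48/40320
(j±m)!: 2!×3!×2!×1!×3!×3! = 864
prefactor² = (2J+1)×Δ×N² = 36/5
  k=0: +1/(0!×1!×3!×2!×1!×0!) = 1/12
  k=1: −1/(1!×0!×2!×1!×2!×1!) = -1/4
Σ = -1/6  ⇒  CG² = 36/5×(-1/6)² = 1/5
CG = −√(1/5) = -0.447214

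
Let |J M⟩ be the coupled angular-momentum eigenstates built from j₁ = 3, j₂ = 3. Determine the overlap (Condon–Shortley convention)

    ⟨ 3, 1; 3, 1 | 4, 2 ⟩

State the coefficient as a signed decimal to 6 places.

-0.509647  (= −√(20/77))

triangle: 2!×4!×4!/11! = 1152/39916800
(j±m)!: 4!×2!×4!×2!×6!×2! = 3317760
prefactor² = (2J+1)×Δ×N² = 331776/385
  k=0: +1/(0!×2!×2!×4!×2!×0!) = 1/192
  k=1: −1/(1!×1!×1!×3!×3!×1!) = -1/36
  k=2: +1/(2!×0!×0!×2!×4!×2!) = 1/192
Σ = -5/288  ⇒  CG² = 331776/385×(-5/288)² = 20/77
CG = −√(20/77) = -0.509647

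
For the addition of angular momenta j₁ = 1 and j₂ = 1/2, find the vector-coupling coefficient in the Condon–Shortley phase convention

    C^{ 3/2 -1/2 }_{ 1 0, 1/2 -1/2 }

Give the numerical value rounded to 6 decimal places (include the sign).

triangle: 0!·2!·1!/4! = 2/24
(j±m)!: 1!·1!·0!·1!·1!·2! = 2
prefactor² = (2J+1)·Δ·N² = 2/3
  k=0: +1/(0!·0!·1!·0!·1!·1!) = 1
Σ = 1  ⇒  CG² = 2/3·1² = 2/3
CG = +√(2/3) = +0.816497

+√(2/3) = +0.816497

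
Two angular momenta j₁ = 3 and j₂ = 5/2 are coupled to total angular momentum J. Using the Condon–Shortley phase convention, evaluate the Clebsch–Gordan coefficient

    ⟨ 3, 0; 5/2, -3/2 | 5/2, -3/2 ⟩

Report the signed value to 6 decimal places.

j₁+j₂−J=3  J+j₁−j₂=3  J−j₁+j₂=2  j₁+j₂+J+1=9
(j₁±m₁, j₂±m₂, J±M) = (3,3,1,4,1,4)
P² = 864/35
sum k=0..1:
  [0] +1/36 = 1/36
  [1] −1/8 = -1/8
S = -7/72
C² = P²·S² = 7/30 ; C = -0.483046

−√(7/30) ≈ -0.483046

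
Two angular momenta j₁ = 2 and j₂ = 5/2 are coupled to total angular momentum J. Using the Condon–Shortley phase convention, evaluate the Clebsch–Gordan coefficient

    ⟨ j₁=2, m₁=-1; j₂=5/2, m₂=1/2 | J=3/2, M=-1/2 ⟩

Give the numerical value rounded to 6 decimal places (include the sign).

√[4·3!1!2!/7! · 1!3!3!2!1!2!] = √(48/35)
  +(−1)^2/∏(2,1,1,1,0,1)! = 1/2  (running 1/2)
  +(−1)^3/∏(3,0,0,0,1,2)! = -1/12  (running 5/12)
⟨..|..⟩ = √(48/35)·(5/12) = +0.487950

+0.487950  (= +√(5/21))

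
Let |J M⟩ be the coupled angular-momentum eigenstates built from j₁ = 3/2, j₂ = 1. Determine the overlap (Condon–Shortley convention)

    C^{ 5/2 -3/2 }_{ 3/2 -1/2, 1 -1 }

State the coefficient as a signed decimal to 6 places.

j₁+j₂−J=0  J+j₁−j₂=3  J−j₁+j₂=2  j₁+j₂+J+1=6
(j₁±m₁, j₂±m₂, J±M) = (1,2,0,2,1,4)
P² = 48/5
sum k=0..0:
  [0] +1/4 = 1/4
S = 1/4
C² = P²·S² = 3/5 ; C = +0.774597

+√(3/5) ≈ +0.774597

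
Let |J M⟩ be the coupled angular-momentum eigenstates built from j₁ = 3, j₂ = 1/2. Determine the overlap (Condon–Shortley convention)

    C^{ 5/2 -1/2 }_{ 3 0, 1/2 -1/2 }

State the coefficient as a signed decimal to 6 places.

√[6·1!5!0!/7! · 3!3!0!1!2!3!] = √(432/7)
  +(−1)^0/∏(0,1,3,0,2,0)! = 1/12  (running 1/12)
⟨..|..⟩ = √(432/7)·(1/12) = +0.654654

+√(3/7) ≈ +0.654654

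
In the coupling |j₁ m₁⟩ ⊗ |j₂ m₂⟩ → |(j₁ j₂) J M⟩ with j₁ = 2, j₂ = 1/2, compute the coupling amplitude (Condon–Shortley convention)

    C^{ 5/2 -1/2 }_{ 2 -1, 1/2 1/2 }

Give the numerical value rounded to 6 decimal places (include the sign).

triangle: 0!·4!·1!/6! = 24/720
(j±m)!: 1!·3!·1!·0!·2!·3! = 72
prefactor² = (2J+1)·Δ·N² = 72/5
  k=0: +1/(0!·0!·3!·1!·1!·0!) = 1/6
Σ = 1/6  ⇒  CG² = 72/5·1/6² = 2/5
CG = +√(2/5) = +0.632456

+0.632456  (= +√(2/5))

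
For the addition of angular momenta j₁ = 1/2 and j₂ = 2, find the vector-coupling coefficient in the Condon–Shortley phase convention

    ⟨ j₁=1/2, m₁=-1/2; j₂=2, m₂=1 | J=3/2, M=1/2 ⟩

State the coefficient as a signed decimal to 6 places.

-0.774597  (= −√(3/5))

√[4·1!0!3!/5! · 0!1!3!1!2!1!] = √(12/5)
  +(−1)^1/∏(1,0,0,2,0,1)! = -1/2  (running -1/2)
⟨..|..⟩ = √(12/5)·(-1/2) = -0.774597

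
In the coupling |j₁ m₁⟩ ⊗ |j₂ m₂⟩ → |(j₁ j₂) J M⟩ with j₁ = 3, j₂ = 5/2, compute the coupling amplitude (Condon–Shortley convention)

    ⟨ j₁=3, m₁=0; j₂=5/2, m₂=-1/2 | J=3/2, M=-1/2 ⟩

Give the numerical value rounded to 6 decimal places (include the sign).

j₁+j₂−J=4  J+j₁−j₂=2  J−j₁+j₂=1  j₁+j₂+J+1=8
(j₁±m₁, j₂±m₂, J±M) = (3,3,2,3,1,2)
P² = 144/35
sum k=1..2:
  [1] −1/12 = -1/12
  [2] +1/4 = 1/4
S = 1/6
C² = P²·S² = 4/35 ; C = +0.338062

+0.338062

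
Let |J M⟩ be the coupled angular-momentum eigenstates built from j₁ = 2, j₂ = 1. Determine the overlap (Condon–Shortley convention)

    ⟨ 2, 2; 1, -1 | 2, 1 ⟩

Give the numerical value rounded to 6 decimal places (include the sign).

j₁+j₂−J=1  J+j₁−j₂=3  J−j₁+j₂=1  j₁+j₂+J+1=6
(j₁±m₁, j₂±m₂, J±M) = (4,0,0,2,3,1)
P² = 12
sum k=0..0:
  [0] +1/6 = 1/6
S = 1/6
C² = P²·S² = 1/3 ; C = +0.577350

+√(1/3) = +0.577350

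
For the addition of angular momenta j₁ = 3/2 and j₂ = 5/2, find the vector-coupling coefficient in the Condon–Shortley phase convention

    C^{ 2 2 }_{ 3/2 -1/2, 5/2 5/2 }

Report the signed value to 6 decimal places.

√[5·2!1!3!/7! · 1!2!5!0!4!0!] = √(480/7)
  +(−1)^2/∏(2,0,0,3,1,0)! = 1/12  (running 1/12)
⟨..|..⟩ = √(480/7)·(1/12) = +0.690066

+√(10/21) = +0.690066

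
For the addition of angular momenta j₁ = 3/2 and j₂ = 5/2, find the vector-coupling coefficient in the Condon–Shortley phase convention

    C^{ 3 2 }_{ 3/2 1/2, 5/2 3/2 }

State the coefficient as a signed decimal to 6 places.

−√(1/12) = -0.288675

triangle: 1!*2!*4!/8! = 48/40320
(j±m)!: 2!*1!*4!*1!*5!*1! = 5760
prefactor² = (2J+1)*Δ*N² = 48
  k=0: +1/(0!*1!*1!*4!*1!*0!) = 1/24
  k=1: −1/(1!*0!*0!*3!*2!*1!) = -1/12
Σ = -1/24  ⇒  CG² = 48*(-1/24)² = 1/12
CG = −√(1/12) = -0.288675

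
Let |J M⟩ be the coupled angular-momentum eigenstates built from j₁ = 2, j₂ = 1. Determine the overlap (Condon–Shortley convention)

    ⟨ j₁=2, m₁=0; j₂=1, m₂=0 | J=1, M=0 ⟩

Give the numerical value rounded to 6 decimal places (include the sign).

-0.632456  (= −√(2/5))

√[3·2!2!0!/5! · 2!2!1!1!1!1!] = √(2/5)
  +(−1)^1/∏(1,1,1,0,1,0)! = -1  (running -1)
⟨..|..⟩ = √(2/5)·(-1) = -0.632456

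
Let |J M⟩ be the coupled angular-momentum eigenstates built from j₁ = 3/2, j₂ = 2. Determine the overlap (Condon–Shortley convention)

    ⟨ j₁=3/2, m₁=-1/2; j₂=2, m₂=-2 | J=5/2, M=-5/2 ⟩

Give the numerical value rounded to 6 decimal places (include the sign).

triangle: 1!*2!*3!/7! = 12/5040
(j±m)!: 1!*2!*0!*4!*0!*5! = 5760
prefactor² = (2J+1)*Δ*N² = 576/7
  k=0: +1/(0!*1!*2!*0!*0!*3!) = 1/12
Σ = 1/12  ⇒  CG² = 576/7*1/12² = 4/7
CG = +√(4/7) = +0.755929

+√(4/7) = +0.755929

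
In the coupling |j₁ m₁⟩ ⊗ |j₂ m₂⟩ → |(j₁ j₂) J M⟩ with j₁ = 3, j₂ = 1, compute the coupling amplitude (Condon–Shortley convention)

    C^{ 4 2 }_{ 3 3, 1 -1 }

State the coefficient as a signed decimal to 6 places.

+0.188982  (= +√(1/28))

triangle: 0!*6!*2!/9! = 1440/362880
(j±m)!: 6!*0!*0!*2!*6!*2! = 2073600
prefactor² = (2J+1)*Δ*N² = 518400/7
  k=0: +1/(0!*0!*0!*0!*6!*2!) = 1/1440
Σ = 1/1440  ⇒  CG² = 518400/7*1/1440² = 1/28
CG = +√(1/28) = +0.188982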